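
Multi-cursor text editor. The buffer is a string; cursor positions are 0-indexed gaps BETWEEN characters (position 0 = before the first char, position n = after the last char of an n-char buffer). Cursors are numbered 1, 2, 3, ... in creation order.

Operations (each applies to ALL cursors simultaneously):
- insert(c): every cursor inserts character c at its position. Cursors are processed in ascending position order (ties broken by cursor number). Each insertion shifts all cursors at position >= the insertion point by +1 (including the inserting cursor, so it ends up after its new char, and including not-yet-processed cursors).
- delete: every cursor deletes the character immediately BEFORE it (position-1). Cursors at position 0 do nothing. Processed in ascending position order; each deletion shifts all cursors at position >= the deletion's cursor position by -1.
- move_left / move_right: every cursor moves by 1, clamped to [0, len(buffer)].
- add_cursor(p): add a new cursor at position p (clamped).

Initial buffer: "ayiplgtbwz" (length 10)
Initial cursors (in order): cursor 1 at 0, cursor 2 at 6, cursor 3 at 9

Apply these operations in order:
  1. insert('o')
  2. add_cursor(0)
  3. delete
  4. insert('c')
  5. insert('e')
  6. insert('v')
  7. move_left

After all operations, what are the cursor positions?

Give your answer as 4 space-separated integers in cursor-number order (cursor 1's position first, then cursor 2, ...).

Answer: 5 14 20 5

Derivation:
After op 1 (insert('o')): buffer="oayiplgotbwoz" (len 13), cursors c1@1 c2@8 c3@12, authorship 1......2...3.
After op 2 (add_cursor(0)): buffer="oayiplgotbwoz" (len 13), cursors c4@0 c1@1 c2@8 c3@12, authorship 1......2...3.
After op 3 (delete): buffer="ayiplgtbwz" (len 10), cursors c1@0 c4@0 c2@6 c3@9, authorship ..........
After op 4 (insert('c')): buffer="ccayiplgctbwcz" (len 14), cursors c1@2 c4@2 c2@9 c3@13, authorship 14......2...3.
After op 5 (insert('e')): buffer="cceeayiplgcetbwcez" (len 18), cursors c1@4 c4@4 c2@12 c3@17, authorship 1414......22...33.
After op 6 (insert('v')): buffer="cceevvayiplgcevtbwcevz" (len 22), cursors c1@6 c4@6 c2@15 c3@21, authorship 141414......222...333.
After op 7 (move_left): buffer="cceevvayiplgcevtbwcevz" (len 22), cursors c1@5 c4@5 c2@14 c3@20, authorship 141414......222...333.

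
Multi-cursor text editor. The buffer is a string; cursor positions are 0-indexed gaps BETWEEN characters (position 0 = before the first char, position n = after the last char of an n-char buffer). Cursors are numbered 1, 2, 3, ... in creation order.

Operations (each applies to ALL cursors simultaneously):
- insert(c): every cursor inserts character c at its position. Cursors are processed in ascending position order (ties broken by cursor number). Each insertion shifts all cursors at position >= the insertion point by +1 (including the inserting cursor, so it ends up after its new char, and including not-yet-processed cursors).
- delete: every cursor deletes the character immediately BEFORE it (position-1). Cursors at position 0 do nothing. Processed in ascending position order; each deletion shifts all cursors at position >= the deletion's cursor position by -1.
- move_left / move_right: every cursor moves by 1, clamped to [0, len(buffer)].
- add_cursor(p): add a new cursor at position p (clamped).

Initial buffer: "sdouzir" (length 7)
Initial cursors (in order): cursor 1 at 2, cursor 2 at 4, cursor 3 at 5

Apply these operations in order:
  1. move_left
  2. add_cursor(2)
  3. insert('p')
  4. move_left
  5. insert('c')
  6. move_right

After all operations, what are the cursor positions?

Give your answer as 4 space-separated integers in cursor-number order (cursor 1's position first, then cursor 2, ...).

After op 1 (move_left): buffer="sdouzir" (len 7), cursors c1@1 c2@3 c3@4, authorship .......
After op 2 (add_cursor(2)): buffer="sdouzir" (len 7), cursors c1@1 c4@2 c2@3 c3@4, authorship .......
After op 3 (insert('p')): buffer="spdpopupzir" (len 11), cursors c1@2 c4@4 c2@6 c3@8, authorship .1.4.2.3...
After op 4 (move_left): buffer="spdpopupzir" (len 11), cursors c1@1 c4@3 c2@5 c3@7, authorship .1.4.2.3...
After op 5 (insert('c')): buffer="scpdcpocpucpzir" (len 15), cursors c1@2 c4@5 c2@8 c3@11, authorship .11.44.22.33...
After op 6 (move_right): buffer="scpdcpocpucpzir" (len 15), cursors c1@3 c4@6 c2@9 c3@12, authorship .11.44.22.33...

Answer: 3 9 12 6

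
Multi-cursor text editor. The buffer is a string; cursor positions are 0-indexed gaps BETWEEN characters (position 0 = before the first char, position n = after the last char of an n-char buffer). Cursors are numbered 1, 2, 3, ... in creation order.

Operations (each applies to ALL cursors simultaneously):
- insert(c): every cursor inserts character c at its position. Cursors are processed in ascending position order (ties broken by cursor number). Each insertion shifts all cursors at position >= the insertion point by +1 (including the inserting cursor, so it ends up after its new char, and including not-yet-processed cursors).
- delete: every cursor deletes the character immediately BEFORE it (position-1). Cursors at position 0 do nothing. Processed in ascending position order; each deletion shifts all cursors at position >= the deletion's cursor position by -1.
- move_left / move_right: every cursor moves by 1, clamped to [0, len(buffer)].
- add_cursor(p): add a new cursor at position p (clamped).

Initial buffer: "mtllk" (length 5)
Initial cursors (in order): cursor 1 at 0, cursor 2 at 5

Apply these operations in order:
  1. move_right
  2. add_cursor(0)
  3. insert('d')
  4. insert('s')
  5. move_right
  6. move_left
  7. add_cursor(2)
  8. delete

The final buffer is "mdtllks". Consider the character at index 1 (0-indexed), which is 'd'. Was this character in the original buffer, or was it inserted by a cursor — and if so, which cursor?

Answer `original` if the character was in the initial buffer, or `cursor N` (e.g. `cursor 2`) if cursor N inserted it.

After op 1 (move_right): buffer="mtllk" (len 5), cursors c1@1 c2@5, authorship .....
After op 2 (add_cursor(0)): buffer="mtllk" (len 5), cursors c3@0 c1@1 c2@5, authorship .....
After op 3 (insert('d')): buffer="dmdtllkd" (len 8), cursors c3@1 c1@3 c2@8, authorship 3.1....2
After op 4 (insert('s')): buffer="dsmdstllkds" (len 11), cursors c3@2 c1@5 c2@11, authorship 33.11....22
After op 5 (move_right): buffer="dsmdstllkds" (len 11), cursors c3@3 c1@6 c2@11, authorship 33.11....22
After op 6 (move_left): buffer="dsmdstllkds" (len 11), cursors c3@2 c1@5 c2@10, authorship 33.11....22
After op 7 (add_cursor(2)): buffer="dsmdstllkds" (len 11), cursors c3@2 c4@2 c1@5 c2@10, authorship 33.11....22
After op 8 (delete): buffer="mdtllks" (len 7), cursors c3@0 c4@0 c1@2 c2@6, authorship .1....2
Authorship (.=original, N=cursor N): . 1 . . . . 2
Index 1: author = 1

Answer: cursor 1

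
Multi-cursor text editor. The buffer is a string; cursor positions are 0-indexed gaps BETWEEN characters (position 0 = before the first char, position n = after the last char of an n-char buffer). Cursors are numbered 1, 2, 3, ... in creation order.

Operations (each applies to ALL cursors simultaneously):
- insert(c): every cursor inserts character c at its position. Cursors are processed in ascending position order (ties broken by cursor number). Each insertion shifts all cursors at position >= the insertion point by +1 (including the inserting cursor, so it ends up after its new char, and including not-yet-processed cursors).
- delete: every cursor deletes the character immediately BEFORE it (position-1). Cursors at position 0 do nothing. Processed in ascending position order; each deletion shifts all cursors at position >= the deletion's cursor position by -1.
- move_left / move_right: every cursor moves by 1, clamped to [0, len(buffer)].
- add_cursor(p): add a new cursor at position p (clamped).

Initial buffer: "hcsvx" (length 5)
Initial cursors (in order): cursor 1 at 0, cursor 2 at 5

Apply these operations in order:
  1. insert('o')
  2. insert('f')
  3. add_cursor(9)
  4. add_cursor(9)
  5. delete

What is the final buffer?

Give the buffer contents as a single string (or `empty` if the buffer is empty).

Answer: ohcsv

Derivation:
After op 1 (insert('o')): buffer="ohcsvxo" (len 7), cursors c1@1 c2@7, authorship 1.....2
After op 2 (insert('f')): buffer="ofhcsvxof" (len 9), cursors c1@2 c2@9, authorship 11.....22
After op 3 (add_cursor(9)): buffer="ofhcsvxof" (len 9), cursors c1@2 c2@9 c3@9, authorship 11.....22
After op 4 (add_cursor(9)): buffer="ofhcsvxof" (len 9), cursors c1@2 c2@9 c3@9 c4@9, authorship 11.....22
After op 5 (delete): buffer="ohcsv" (len 5), cursors c1@1 c2@5 c3@5 c4@5, authorship 1....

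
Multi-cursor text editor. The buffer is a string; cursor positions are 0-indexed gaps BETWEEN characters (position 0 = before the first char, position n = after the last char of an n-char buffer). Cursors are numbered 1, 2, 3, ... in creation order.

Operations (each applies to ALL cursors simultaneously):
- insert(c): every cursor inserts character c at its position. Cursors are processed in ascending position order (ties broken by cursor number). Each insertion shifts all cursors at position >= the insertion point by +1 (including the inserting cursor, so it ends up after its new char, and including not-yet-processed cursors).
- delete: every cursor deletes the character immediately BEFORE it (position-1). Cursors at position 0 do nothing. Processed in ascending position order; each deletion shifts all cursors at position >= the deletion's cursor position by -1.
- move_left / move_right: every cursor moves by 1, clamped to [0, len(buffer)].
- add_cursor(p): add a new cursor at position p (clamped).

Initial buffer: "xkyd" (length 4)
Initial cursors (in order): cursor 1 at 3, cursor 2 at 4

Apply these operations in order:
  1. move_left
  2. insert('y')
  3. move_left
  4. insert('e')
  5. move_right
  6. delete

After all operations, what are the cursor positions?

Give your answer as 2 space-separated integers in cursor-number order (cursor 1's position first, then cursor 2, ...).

Answer: 3 5

Derivation:
After op 1 (move_left): buffer="xkyd" (len 4), cursors c1@2 c2@3, authorship ....
After op 2 (insert('y')): buffer="xkyyyd" (len 6), cursors c1@3 c2@5, authorship ..1.2.
After op 3 (move_left): buffer="xkyyyd" (len 6), cursors c1@2 c2@4, authorship ..1.2.
After op 4 (insert('e')): buffer="xkeyyeyd" (len 8), cursors c1@3 c2@6, authorship ..11.22.
After op 5 (move_right): buffer="xkeyyeyd" (len 8), cursors c1@4 c2@7, authorship ..11.22.
After op 6 (delete): buffer="xkeyed" (len 6), cursors c1@3 c2@5, authorship ..1.2.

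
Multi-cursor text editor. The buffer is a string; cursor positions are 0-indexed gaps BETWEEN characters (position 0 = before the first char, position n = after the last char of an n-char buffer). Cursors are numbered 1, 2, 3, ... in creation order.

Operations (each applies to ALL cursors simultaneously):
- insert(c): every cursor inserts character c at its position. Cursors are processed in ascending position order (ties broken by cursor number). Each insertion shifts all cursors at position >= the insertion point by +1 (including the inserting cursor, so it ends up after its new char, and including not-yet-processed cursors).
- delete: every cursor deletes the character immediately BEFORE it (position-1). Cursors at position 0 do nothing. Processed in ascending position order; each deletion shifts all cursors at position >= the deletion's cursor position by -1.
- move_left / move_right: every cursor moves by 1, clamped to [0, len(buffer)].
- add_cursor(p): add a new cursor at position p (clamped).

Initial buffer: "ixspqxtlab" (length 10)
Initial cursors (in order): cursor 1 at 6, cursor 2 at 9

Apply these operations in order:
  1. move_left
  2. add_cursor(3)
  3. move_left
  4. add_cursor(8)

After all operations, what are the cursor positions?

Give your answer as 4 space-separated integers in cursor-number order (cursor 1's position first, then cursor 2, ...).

Answer: 4 7 2 8

Derivation:
After op 1 (move_left): buffer="ixspqxtlab" (len 10), cursors c1@5 c2@8, authorship ..........
After op 2 (add_cursor(3)): buffer="ixspqxtlab" (len 10), cursors c3@3 c1@5 c2@8, authorship ..........
After op 3 (move_left): buffer="ixspqxtlab" (len 10), cursors c3@2 c1@4 c2@7, authorship ..........
After op 4 (add_cursor(8)): buffer="ixspqxtlab" (len 10), cursors c3@2 c1@4 c2@7 c4@8, authorship ..........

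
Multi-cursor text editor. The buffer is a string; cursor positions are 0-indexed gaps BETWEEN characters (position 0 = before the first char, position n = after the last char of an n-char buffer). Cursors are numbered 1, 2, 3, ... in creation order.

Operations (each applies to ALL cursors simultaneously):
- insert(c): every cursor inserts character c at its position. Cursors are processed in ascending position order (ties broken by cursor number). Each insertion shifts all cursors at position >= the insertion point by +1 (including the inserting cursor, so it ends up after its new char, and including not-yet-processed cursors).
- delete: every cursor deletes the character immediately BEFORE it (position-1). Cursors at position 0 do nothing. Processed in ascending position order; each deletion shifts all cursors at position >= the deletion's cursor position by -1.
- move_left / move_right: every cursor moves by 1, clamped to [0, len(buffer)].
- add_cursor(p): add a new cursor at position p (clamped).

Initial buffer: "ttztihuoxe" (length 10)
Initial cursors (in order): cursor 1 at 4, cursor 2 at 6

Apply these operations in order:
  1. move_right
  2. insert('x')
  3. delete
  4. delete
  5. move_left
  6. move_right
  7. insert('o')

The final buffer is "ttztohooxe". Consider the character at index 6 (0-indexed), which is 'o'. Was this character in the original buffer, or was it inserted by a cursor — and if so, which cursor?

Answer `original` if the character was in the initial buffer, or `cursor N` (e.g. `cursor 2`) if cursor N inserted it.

Answer: cursor 2

Derivation:
After op 1 (move_right): buffer="ttztihuoxe" (len 10), cursors c1@5 c2@7, authorship ..........
After op 2 (insert('x')): buffer="ttztixhuxoxe" (len 12), cursors c1@6 c2@9, authorship .....1..2...
After op 3 (delete): buffer="ttztihuoxe" (len 10), cursors c1@5 c2@7, authorship ..........
After op 4 (delete): buffer="ttzthoxe" (len 8), cursors c1@4 c2@5, authorship ........
After op 5 (move_left): buffer="ttzthoxe" (len 8), cursors c1@3 c2@4, authorship ........
After op 6 (move_right): buffer="ttzthoxe" (len 8), cursors c1@4 c2@5, authorship ........
After op 7 (insert('o')): buffer="ttztohooxe" (len 10), cursors c1@5 c2@7, authorship ....1.2...
Authorship (.=original, N=cursor N): . . . . 1 . 2 . . .
Index 6: author = 2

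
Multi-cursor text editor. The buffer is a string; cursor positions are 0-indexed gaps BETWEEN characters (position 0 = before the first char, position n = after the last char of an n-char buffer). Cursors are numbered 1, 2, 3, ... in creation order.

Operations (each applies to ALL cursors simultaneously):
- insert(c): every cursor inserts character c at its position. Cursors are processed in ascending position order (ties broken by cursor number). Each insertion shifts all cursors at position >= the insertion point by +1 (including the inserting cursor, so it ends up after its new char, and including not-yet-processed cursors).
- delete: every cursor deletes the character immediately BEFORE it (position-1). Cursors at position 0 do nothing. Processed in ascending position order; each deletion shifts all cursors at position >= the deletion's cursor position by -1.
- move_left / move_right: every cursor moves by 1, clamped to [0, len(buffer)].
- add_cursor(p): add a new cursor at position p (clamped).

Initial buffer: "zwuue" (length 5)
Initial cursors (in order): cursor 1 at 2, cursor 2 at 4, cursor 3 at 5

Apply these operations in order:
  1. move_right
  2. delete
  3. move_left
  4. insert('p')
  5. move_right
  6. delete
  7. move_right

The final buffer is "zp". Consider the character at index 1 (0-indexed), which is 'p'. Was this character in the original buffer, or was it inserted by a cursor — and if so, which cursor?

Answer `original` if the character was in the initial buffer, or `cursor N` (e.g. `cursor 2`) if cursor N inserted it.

After op 1 (move_right): buffer="zwuue" (len 5), cursors c1@3 c2@5 c3@5, authorship .....
After op 2 (delete): buffer="zw" (len 2), cursors c1@2 c2@2 c3@2, authorship ..
After op 3 (move_left): buffer="zw" (len 2), cursors c1@1 c2@1 c3@1, authorship ..
After op 4 (insert('p')): buffer="zpppw" (len 5), cursors c1@4 c2@4 c3@4, authorship .123.
After op 5 (move_right): buffer="zpppw" (len 5), cursors c1@5 c2@5 c3@5, authorship .123.
After op 6 (delete): buffer="zp" (len 2), cursors c1@2 c2@2 c3@2, authorship .1
After op 7 (move_right): buffer="zp" (len 2), cursors c1@2 c2@2 c3@2, authorship .1
Authorship (.=original, N=cursor N): . 1
Index 1: author = 1

Answer: cursor 1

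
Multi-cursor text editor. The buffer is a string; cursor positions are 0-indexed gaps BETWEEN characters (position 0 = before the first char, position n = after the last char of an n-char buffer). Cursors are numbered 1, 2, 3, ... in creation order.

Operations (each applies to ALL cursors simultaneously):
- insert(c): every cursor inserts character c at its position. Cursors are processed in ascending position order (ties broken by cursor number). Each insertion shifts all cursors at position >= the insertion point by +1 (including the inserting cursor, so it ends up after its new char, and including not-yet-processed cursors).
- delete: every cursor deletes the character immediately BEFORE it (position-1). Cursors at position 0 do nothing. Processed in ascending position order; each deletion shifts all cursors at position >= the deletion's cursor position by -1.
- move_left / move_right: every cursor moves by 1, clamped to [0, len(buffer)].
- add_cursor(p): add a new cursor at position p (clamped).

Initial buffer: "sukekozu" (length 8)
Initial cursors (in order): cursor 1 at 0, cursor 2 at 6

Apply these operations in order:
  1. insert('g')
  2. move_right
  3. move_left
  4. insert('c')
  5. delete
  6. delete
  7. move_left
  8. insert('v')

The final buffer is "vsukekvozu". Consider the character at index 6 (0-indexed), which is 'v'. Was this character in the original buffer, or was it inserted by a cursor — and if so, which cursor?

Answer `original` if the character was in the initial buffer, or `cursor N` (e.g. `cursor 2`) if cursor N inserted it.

Answer: cursor 2

Derivation:
After op 1 (insert('g')): buffer="gsukekogzu" (len 10), cursors c1@1 c2@8, authorship 1......2..
After op 2 (move_right): buffer="gsukekogzu" (len 10), cursors c1@2 c2@9, authorship 1......2..
After op 3 (move_left): buffer="gsukekogzu" (len 10), cursors c1@1 c2@8, authorship 1......2..
After op 4 (insert('c')): buffer="gcsukekogczu" (len 12), cursors c1@2 c2@10, authorship 11......22..
After op 5 (delete): buffer="gsukekogzu" (len 10), cursors c1@1 c2@8, authorship 1......2..
After op 6 (delete): buffer="sukekozu" (len 8), cursors c1@0 c2@6, authorship ........
After op 7 (move_left): buffer="sukekozu" (len 8), cursors c1@0 c2@5, authorship ........
After op 8 (insert('v')): buffer="vsukekvozu" (len 10), cursors c1@1 c2@7, authorship 1.....2...
Authorship (.=original, N=cursor N): 1 . . . . . 2 . . .
Index 6: author = 2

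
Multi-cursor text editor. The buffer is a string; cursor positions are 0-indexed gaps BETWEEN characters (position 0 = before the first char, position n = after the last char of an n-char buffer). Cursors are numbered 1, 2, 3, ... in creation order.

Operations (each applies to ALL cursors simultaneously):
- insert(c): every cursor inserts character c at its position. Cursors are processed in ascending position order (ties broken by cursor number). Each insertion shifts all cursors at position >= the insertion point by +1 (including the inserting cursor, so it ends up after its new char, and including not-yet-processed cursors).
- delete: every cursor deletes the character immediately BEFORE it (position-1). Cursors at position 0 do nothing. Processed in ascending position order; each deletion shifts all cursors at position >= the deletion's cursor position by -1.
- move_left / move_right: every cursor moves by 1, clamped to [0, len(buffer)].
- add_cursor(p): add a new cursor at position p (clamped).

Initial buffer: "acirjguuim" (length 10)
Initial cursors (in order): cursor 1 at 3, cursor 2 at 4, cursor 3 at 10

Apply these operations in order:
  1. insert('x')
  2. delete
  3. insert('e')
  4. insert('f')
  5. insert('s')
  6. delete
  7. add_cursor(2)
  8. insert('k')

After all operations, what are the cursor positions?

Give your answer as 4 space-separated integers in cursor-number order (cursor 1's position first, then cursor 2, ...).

After op 1 (insert('x')): buffer="acixrxjguuimx" (len 13), cursors c1@4 c2@6 c3@13, authorship ...1.2......3
After op 2 (delete): buffer="acirjguuim" (len 10), cursors c1@3 c2@4 c3@10, authorship ..........
After op 3 (insert('e')): buffer="acierejguuime" (len 13), cursors c1@4 c2@6 c3@13, authorship ...1.2......3
After op 4 (insert('f')): buffer="aciefrefjguuimef" (len 16), cursors c1@5 c2@8 c3@16, authorship ...11.22......33
After op 5 (insert('s')): buffer="aciefsrefsjguuimefs" (len 19), cursors c1@6 c2@10 c3@19, authorship ...111.222......333
After op 6 (delete): buffer="aciefrefjguuimef" (len 16), cursors c1@5 c2@8 c3@16, authorship ...11.22......33
After op 7 (add_cursor(2)): buffer="aciefrefjguuimef" (len 16), cursors c4@2 c1@5 c2@8 c3@16, authorship ...11.22......33
After op 8 (insert('k')): buffer="ackiefkrefkjguuimefk" (len 20), cursors c4@3 c1@7 c2@11 c3@20, authorship ..4.111.222......333

Answer: 7 11 20 3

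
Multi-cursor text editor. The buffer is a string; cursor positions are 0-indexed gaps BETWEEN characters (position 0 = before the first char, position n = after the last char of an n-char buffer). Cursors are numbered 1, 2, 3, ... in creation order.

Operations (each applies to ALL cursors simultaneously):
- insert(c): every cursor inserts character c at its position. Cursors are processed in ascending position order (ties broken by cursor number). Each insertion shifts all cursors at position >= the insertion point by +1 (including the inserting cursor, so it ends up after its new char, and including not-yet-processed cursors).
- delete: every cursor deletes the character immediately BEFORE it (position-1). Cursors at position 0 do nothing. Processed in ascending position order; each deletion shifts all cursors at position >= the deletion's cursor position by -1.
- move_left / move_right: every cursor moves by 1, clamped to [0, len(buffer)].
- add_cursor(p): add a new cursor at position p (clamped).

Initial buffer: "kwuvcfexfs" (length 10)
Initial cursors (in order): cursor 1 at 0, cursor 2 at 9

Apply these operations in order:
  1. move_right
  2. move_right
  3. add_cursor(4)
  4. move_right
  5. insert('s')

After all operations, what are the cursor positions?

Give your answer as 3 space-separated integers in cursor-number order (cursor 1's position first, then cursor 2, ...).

Answer: 4 13 7

Derivation:
After op 1 (move_right): buffer="kwuvcfexfs" (len 10), cursors c1@1 c2@10, authorship ..........
After op 2 (move_right): buffer="kwuvcfexfs" (len 10), cursors c1@2 c2@10, authorship ..........
After op 3 (add_cursor(4)): buffer="kwuvcfexfs" (len 10), cursors c1@2 c3@4 c2@10, authorship ..........
After op 4 (move_right): buffer="kwuvcfexfs" (len 10), cursors c1@3 c3@5 c2@10, authorship ..........
After op 5 (insert('s')): buffer="kwusvcsfexfss" (len 13), cursors c1@4 c3@7 c2@13, authorship ...1..3.....2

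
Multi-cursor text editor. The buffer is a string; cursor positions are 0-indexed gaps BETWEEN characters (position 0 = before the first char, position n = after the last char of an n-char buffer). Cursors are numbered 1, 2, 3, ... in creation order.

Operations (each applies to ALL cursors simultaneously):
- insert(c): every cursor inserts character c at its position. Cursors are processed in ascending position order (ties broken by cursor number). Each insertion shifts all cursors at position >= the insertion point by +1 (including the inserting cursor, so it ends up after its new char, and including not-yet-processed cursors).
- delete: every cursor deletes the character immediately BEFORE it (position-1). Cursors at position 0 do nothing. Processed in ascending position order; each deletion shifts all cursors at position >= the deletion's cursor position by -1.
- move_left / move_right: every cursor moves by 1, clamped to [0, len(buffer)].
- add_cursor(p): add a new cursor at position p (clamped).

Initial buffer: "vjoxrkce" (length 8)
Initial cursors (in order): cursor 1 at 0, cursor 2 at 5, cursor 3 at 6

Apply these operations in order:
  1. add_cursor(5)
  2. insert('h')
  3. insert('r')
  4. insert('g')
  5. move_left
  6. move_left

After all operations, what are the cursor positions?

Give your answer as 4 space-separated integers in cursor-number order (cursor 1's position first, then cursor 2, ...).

Answer: 1 12 16 12

Derivation:
After op 1 (add_cursor(5)): buffer="vjoxrkce" (len 8), cursors c1@0 c2@5 c4@5 c3@6, authorship ........
After op 2 (insert('h')): buffer="hvjoxrhhkhce" (len 12), cursors c1@1 c2@8 c4@8 c3@10, authorship 1.....24.3..
After op 3 (insert('r')): buffer="hrvjoxrhhrrkhrce" (len 16), cursors c1@2 c2@11 c4@11 c3@14, authorship 11.....2424.33..
After op 4 (insert('g')): buffer="hrgvjoxrhhrrggkhrgce" (len 20), cursors c1@3 c2@14 c4@14 c3@18, authorship 111.....242424.333..
After op 5 (move_left): buffer="hrgvjoxrhhrrggkhrgce" (len 20), cursors c1@2 c2@13 c4@13 c3@17, authorship 111.....242424.333..
After op 6 (move_left): buffer="hrgvjoxrhhrrggkhrgce" (len 20), cursors c1@1 c2@12 c4@12 c3@16, authorship 111.....242424.333..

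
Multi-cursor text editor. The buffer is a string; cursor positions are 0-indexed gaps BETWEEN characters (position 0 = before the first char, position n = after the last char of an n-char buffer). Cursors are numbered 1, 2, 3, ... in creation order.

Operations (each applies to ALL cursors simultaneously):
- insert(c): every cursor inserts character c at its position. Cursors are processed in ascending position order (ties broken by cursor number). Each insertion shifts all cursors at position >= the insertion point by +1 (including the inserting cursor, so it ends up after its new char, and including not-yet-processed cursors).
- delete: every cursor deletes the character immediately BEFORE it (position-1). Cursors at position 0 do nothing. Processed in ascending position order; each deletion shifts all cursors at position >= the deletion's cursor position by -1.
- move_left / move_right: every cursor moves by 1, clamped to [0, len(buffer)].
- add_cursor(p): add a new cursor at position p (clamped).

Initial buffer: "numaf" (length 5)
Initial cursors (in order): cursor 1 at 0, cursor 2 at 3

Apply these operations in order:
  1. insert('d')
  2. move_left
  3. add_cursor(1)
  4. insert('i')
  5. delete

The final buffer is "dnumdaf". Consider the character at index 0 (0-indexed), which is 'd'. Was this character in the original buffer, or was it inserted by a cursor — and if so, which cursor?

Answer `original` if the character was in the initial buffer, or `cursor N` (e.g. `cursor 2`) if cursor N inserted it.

After op 1 (insert('d')): buffer="dnumdaf" (len 7), cursors c1@1 c2@5, authorship 1...2..
After op 2 (move_left): buffer="dnumdaf" (len 7), cursors c1@0 c2@4, authorship 1...2..
After op 3 (add_cursor(1)): buffer="dnumdaf" (len 7), cursors c1@0 c3@1 c2@4, authorship 1...2..
After op 4 (insert('i')): buffer="idinumidaf" (len 10), cursors c1@1 c3@3 c2@7, authorship 113...22..
After op 5 (delete): buffer="dnumdaf" (len 7), cursors c1@0 c3@1 c2@4, authorship 1...2..
Authorship (.=original, N=cursor N): 1 . . . 2 . .
Index 0: author = 1

Answer: cursor 1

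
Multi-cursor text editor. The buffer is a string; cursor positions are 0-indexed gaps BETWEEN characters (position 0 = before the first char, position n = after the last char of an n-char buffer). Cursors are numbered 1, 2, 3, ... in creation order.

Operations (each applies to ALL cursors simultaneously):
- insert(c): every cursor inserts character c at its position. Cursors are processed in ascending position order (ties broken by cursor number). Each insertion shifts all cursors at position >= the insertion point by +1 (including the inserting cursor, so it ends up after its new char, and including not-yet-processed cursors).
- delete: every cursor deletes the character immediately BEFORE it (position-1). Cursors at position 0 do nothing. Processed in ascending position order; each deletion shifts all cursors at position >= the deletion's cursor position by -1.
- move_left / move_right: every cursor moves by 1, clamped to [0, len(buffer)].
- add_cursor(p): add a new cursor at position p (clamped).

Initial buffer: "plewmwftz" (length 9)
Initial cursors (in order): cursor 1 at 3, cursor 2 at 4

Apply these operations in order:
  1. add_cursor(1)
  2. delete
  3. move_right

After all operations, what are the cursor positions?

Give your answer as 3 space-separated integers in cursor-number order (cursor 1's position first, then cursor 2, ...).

After op 1 (add_cursor(1)): buffer="plewmwftz" (len 9), cursors c3@1 c1@3 c2@4, authorship .........
After op 2 (delete): buffer="lmwftz" (len 6), cursors c3@0 c1@1 c2@1, authorship ......
After op 3 (move_right): buffer="lmwftz" (len 6), cursors c3@1 c1@2 c2@2, authorship ......

Answer: 2 2 1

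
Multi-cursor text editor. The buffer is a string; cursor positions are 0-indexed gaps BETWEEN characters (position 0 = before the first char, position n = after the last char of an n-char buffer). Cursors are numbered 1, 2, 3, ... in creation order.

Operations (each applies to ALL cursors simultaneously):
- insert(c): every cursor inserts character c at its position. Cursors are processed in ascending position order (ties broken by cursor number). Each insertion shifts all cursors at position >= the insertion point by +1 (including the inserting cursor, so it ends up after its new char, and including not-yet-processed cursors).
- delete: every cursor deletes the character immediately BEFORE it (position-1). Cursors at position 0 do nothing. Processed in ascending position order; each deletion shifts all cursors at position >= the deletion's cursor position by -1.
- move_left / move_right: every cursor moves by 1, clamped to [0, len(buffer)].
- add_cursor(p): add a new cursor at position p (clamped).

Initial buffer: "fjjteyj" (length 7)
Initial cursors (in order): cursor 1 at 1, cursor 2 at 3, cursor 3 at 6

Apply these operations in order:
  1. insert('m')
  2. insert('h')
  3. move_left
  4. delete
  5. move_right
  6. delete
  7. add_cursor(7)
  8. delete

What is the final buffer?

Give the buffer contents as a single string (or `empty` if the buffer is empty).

Answer: jte

Derivation:
After op 1 (insert('m')): buffer="fmjjmteymj" (len 10), cursors c1@2 c2@5 c3@9, authorship .1..2...3.
After op 2 (insert('h')): buffer="fmhjjmhteymhj" (len 13), cursors c1@3 c2@7 c3@12, authorship .11..22...33.
After op 3 (move_left): buffer="fmhjjmhteymhj" (len 13), cursors c1@2 c2@6 c3@11, authorship .11..22...33.
After op 4 (delete): buffer="fhjjhteyhj" (len 10), cursors c1@1 c2@4 c3@8, authorship .1..2...3.
After op 5 (move_right): buffer="fhjjhteyhj" (len 10), cursors c1@2 c2@5 c3@9, authorship .1..2...3.
After op 6 (delete): buffer="fjjteyj" (len 7), cursors c1@1 c2@3 c3@6, authorship .......
After op 7 (add_cursor(7)): buffer="fjjteyj" (len 7), cursors c1@1 c2@3 c3@6 c4@7, authorship .......
After op 8 (delete): buffer="jte" (len 3), cursors c1@0 c2@1 c3@3 c4@3, authorship ...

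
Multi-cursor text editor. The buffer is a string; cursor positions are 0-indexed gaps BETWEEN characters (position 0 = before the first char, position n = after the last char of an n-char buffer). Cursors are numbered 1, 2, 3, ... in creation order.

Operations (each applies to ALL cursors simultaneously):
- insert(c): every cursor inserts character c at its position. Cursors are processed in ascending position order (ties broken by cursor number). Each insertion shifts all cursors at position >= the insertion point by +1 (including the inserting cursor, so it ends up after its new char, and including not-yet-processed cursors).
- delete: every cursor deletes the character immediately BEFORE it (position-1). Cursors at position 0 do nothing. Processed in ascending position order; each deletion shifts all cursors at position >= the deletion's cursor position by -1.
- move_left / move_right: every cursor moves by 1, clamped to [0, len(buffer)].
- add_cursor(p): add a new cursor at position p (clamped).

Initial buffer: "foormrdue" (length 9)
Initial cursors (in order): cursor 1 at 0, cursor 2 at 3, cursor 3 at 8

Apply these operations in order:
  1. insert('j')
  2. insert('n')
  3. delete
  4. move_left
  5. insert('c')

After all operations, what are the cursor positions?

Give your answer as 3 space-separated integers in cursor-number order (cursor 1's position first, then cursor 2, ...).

Answer: 1 6 13

Derivation:
After op 1 (insert('j')): buffer="jfoojrmrduje" (len 12), cursors c1@1 c2@5 c3@11, authorship 1...2.....3.
After op 2 (insert('n')): buffer="jnfoojnrmrdujne" (len 15), cursors c1@2 c2@7 c3@14, authorship 11...22.....33.
After op 3 (delete): buffer="jfoojrmrduje" (len 12), cursors c1@1 c2@5 c3@11, authorship 1...2.....3.
After op 4 (move_left): buffer="jfoojrmrduje" (len 12), cursors c1@0 c2@4 c3@10, authorship 1...2.....3.
After op 5 (insert('c')): buffer="cjfoocjrmrducje" (len 15), cursors c1@1 c2@6 c3@13, authorship 11...22.....33.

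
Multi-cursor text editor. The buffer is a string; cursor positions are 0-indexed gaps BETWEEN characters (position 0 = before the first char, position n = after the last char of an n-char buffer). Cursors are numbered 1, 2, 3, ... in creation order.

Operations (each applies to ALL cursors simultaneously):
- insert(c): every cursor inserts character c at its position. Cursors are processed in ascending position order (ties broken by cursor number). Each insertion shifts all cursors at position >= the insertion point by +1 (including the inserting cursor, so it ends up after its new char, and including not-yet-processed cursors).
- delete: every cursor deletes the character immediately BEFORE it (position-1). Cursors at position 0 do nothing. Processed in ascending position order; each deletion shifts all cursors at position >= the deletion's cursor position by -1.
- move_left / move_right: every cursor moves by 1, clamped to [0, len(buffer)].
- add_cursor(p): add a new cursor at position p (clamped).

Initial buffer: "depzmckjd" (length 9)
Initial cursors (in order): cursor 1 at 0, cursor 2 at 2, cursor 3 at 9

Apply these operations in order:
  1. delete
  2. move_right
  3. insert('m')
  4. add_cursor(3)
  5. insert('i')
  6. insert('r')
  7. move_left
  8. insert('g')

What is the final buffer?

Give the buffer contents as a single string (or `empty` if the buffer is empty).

After op 1 (delete): buffer="dpzmckj" (len 7), cursors c1@0 c2@1 c3@7, authorship .......
After op 2 (move_right): buffer="dpzmckj" (len 7), cursors c1@1 c2@2 c3@7, authorship .......
After op 3 (insert('m')): buffer="dmpmzmckjm" (len 10), cursors c1@2 c2@4 c3@10, authorship .1.2.....3
After op 4 (add_cursor(3)): buffer="dmpmzmckjm" (len 10), cursors c1@2 c4@3 c2@4 c3@10, authorship .1.2.....3
After op 5 (insert('i')): buffer="dmipimizmckjmi" (len 14), cursors c1@3 c4@5 c2@7 c3@14, authorship .11.422.....33
After op 6 (insert('r')): buffer="dmirpirmirzmckjmir" (len 18), cursors c1@4 c4@7 c2@10 c3@18, authorship .111.44222.....333
After op 7 (move_left): buffer="dmirpirmirzmckjmir" (len 18), cursors c1@3 c4@6 c2@9 c3@17, authorship .111.44222.....333
After op 8 (insert('g')): buffer="dmigrpigrmigrzmckjmigr" (len 22), cursors c1@4 c4@8 c2@12 c3@21, authorship .1111.4442222.....3333

Answer: dmigrpigrmigrzmckjmigr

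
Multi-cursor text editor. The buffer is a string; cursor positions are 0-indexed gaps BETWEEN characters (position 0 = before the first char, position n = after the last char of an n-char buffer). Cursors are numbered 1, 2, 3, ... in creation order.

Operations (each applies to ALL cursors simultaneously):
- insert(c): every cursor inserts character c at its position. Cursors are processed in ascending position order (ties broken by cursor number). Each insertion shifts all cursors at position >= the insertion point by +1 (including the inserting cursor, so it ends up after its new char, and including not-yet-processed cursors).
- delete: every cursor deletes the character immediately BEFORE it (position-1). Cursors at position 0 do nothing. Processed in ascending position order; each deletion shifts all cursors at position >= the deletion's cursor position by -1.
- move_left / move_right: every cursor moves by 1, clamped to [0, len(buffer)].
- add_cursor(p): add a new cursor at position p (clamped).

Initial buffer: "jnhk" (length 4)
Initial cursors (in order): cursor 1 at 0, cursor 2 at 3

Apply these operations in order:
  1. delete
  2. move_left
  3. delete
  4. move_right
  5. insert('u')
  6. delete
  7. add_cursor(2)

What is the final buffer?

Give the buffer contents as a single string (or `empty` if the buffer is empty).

Answer: nk

Derivation:
After op 1 (delete): buffer="jnk" (len 3), cursors c1@0 c2@2, authorship ...
After op 2 (move_left): buffer="jnk" (len 3), cursors c1@0 c2@1, authorship ...
After op 3 (delete): buffer="nk" (len 2), cursors c1@0 c2@0, authorship ..
After op 4 (move_right): buffer="nk" (len 2), cursors c1@1 c2@1, authorship ..
After op 5 (insert('u')): buffer="nuuk" (len 4), cursors c1@3 c2@3, authorship .12.
After op 6 (delete): buffer="nk" (len 2), cursors c1@1 c2@1, authorship ..
After op 7 (add_cursor(2)): buffer="nk" (len 2), cursors c1@1 c2@1 c3@2, authorship ..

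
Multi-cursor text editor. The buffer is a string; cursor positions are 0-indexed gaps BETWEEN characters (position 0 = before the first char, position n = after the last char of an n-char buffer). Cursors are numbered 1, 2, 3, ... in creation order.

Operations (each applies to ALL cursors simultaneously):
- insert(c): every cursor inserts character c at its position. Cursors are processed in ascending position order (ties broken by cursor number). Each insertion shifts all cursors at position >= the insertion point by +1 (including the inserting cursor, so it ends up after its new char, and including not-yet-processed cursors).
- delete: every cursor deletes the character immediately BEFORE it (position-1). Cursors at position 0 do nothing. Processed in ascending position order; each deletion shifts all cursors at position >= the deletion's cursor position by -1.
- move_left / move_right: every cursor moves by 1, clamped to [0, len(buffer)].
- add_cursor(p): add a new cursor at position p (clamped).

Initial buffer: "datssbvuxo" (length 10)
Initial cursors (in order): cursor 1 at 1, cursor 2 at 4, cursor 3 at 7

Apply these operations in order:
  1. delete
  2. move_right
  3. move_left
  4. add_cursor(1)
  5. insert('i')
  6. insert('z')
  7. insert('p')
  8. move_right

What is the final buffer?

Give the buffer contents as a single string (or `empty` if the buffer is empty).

After op 1 (delete): buffer="atsbuxo" (len 7), cursors c1@0 c2@2 c3@4, authorship .......
After op 2 (move_right): buffer="atsbuxo" (len 7), cursors c1@1 c2@3 c3@5, authorship .......
After op 3 (move_left): buffer="atsbuxo" (len 7), cursors c1@0 c2@2 c3@4, authorship .......
After op 4 (add_cursor(1)): buffer="atsbuxo" (len 7), cursors c1@0 c4@1 c2@2 c3@4, authorship .......
After op 5 (insert('i')): buffer="iaitisbiuxo" (len 11), cursors c1@1 c4@3 c2@5 c3@8, authorship 1.4.2..3...
After op 6 (insert('z')): buffer="izaiztizsbizuxo" (len 15), cursors c1@2 c4@5 c2@8 c3@12, authorship 11.44.22..33...
After op 7 (insert('p')): buffer="izpaizptizpsbizpuxo" (len 19), cursors c1@3 c4@7 c2@11 c3@16, authorship 111.444.222..333...
After op 8 (move_right): buffer="izpaizptizpsbizpuxo" (len 19), cursors c1@4 c4@8 c2@12 c3@17, authorship 111.444.222..333...

Answer: izpaizptizpsbizpuxo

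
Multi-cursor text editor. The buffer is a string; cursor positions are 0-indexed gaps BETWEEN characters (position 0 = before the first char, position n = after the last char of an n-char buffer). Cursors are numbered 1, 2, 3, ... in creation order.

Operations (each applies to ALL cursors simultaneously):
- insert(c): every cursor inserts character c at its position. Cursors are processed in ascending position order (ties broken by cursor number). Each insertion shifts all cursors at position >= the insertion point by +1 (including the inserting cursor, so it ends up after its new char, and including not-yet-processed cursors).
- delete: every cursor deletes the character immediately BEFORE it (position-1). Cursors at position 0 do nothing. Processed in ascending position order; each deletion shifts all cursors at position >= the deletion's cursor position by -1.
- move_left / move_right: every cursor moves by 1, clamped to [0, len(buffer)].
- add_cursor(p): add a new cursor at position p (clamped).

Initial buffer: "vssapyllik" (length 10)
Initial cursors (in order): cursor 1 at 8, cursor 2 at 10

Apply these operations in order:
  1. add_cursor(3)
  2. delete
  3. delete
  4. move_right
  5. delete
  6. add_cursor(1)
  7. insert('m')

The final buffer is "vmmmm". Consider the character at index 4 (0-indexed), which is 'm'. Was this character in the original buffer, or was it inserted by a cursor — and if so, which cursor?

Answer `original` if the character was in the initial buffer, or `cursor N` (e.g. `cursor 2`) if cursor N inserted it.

After op 1 (add_cursor(3)): buffer="vssapyllik" (len 10), cursors c3@3 c1@8 c2@10, authorship ..........
After op 2 (delete): buffer="vsapyli" (len 7), cursors c3@2 c1@6 c2@7, authorship .......
After op 3 (delete): buffer="vapy" (len 4), cursors c3@1 c1@4 c2@4, authorship ....
After op 4 (move_right): buffer="vapy" (len 4), cursors c3@2 c1@4 c2@4, authorship ....
After op 5 (delete): buffer="v" (len 1), cursors c1@1 c2@1 c3@1, authorship .
After op 6 (add_cursor(1)): buffer="v" (len 1), cursors c1@1 c2@1 c3@1 c4@1, authorship .
After op 7 (insert('m')): buffer="vmmmm" (len 5), cursors c1@5 c2@5 c3@5 c4@5, authorship .1234
Authorship (.=original, N=cursor N): . 1 2 3 4
Index 4: author = 4

Answer: cursor 4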